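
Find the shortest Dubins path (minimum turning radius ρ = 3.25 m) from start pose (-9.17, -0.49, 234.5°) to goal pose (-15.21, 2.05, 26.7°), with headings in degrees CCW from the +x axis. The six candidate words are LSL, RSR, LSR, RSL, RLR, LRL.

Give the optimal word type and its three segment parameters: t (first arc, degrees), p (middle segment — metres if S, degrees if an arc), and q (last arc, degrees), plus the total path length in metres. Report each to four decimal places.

RSR: t = 5.1692°, p = 2.9674 m, q = 202.6308°, L = 14.7545 m

Let ψ = atan2(Δy, Δx) = atan2(2.54, -6.04) = 157.1918° be the start→goal bearing.
Normalize: d = |goal − start| / ρ = 6.552343/3.25 = 2.016106, α = (θ_start − ψ) mod 360° = 77.3082° = 1.349283 rad, β = (θ_goal − ψ) mod 360° = 229.5082° = 4.005674 rad.
Common terms: sin α = 0.975566, cos α = 0.219707, sin β = -0.760499, cos β = -0.649339, cos(α−β) = -0.884581, d² = 4.064682. Work in radians in the unit-radius frame; every candidate has L = ρ·(t + p + q).
LSL: p² = 2 + d² − 2cos(α−β) + 2d(sin α − sin β) = 14.834024; p = √p² = 3.851496; φ = atan2(cos β − cos α, d + sin α − sin β) = -0.227598 rad; t = (φ − α) mod 2π = 4.706304 rad, q = (β − φ) mod 2π = 4.233272 rad → L = 3.25·(4.706304 + 3.851496 + 4.233272) = 3.25·12.791073 = 41.570987 m
RSR: p² = 2 + d² − 2cos(α−β) + 2d(sin β − sin α) = 0.833663; p = √p² = 0.913052; φ = atan2(cos α − cos β, d − sin α + sin β) = 1.259063 rad; t = (α − φ) mod 2π = 0.090219 rad, q = (φ − β) mod 2π = 3.536575 rad → L = 3.25·(0.090219 + 0.913052 + 3.536575) = 3.25·4.539846 = 14.754499 m
LSR: p² = d² − 2 + 2cos(α−β) + 2d(sin α + sin β) = 1.162715; p = √p² = 1.078293; φ = atan2(−cos α − cos β, d + sin α + sin β) − atan2(−2, p) = 1.266555 rad; t = (φ − α) mod 2π = 6.200458 rad, q = (φ − β) mod 2π = 3.544066 rad → L = 3.25·(6.200458 + 1.078293 + 3.544066) = 3.25·10.822817 = 35.174154 m
RSL: p² = d² − 2 + 2cos(α−β) − 2d(sin α + sin β) = -0.571676 < 0 → infeasible
RLR: c = (6 − d² + 2cos(α−β) + 2d(sin α − sin β))/8 = 0.895792; p = 2π − arccos c = 5.822599 rad; φ = atan2(cos α − cos β, d − sin α + sin β) = 1.259063 rad; t = (α − φ + p/2) mod 2π = 3.001519 rad, q = (α − β − t + p) mod 2π = 0.164689 rad → L = 3.25·(3.001519 + 5.822599 + 0.164689) = 3.25·8.988807 = 29.213623 m
LRL: c = (6 − d² + 2cos(α−β) − 2d(sin α − sin β))/8 = -0.854253; p = 2π − arccos c = 3.688277 rad; φ = atan2(cos β − cos α, d + sin α − sin β) = -0.227598 rad; t = (φ − α + p/2) mod 2π = 0.267257 rad, q = (β − α − t + p) mod 2π = 6.077411 rad → L = 3.25·(0.267257 + 3.688277 + 6.077411) = 3.25·10.032945 = 32.607070 m
Shortest: RSR with L = 14.754499 m ≈ 14.7545 m
Convert RSR to answer units (arcs ×180/π): t = 0.090219·180/π = 5.1692°, p = ρ·p = 3.25·0.913052 = 2.9674 m, q = 3.536575·180/π = 202.6308°, L = 14.7545 m.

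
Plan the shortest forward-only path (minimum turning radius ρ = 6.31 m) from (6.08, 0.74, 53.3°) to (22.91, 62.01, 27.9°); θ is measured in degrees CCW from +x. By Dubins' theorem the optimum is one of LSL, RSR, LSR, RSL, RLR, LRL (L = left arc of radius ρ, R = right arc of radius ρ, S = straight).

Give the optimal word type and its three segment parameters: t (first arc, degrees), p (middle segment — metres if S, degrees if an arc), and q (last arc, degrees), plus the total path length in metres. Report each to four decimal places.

Let ψ = atan2(Δy, Δx) = atan2(61.27, 16.83) = 74.6405° be the start→goal bearing.
Normalize: d = |goal − start| / ρ = 63.539451/6.31 = 10.069644, α = (θ_start − ψ) mod 360° = 338.6595° = 5.910724 rad, β = (θ_goal − ψ) mod 360° = 313.2595° = 5.467410 rad.
Common terms: sin α = -0.363909, cos α = 0.931434, sin β = -0.728257, cos β = 0.685304, cos(α−β) = 0.903335, d² = 101.397721. Work in radians in the unit-radius frame; every candidate has L = ρ·(t + p + q).
LSL: p² = 2 + d² − 2cos(α−β) + 2d(sin α − sin β) = 108.928753; p = √p² = 10.436894; φ = atan2(cos β − cos α, d + sin α − sin β) = -0.023585 rad; t = (φ − α) mod 2π = 0.348877 rad, q = (β − φ) mod 2π = 5.490995 rad → L = 6.31·(0.348877 + 10.436894 + 5.490995) = 6.31·16.276766 = 102.706391 m
RSR: p² = 2 + d² − 2cos(α−β) + 2d(sin β − sin α) = 94.253348; p = √p² = 9.708416; φ = atan2(cos α − cos β, d − sin α + sin β) = 0.025355 rad; t = (α − φ) mod 2π = 5.885369 rad, q = (φ − β) mod 2π = 0.841130 rad → L = 6.31·(5.885369 + 9.708416 + 0.841130) = 6.31·16.434915 = 103.704315 m
LSR: p² = d² − 2 + 2cos(α−β) + 2d(sin α + sin β) = 79.208934; p = √p² = 8.899940; φ = atan2(−cos α − cos β, d + sin α + sin β) − atan2(−2, p) = 0.042870 rad; t = (φ − α) mod 2π = 0.415332 rad, q = (φ − β) mod 2π = 0.858645 rad → L = 6.31·(0.415332 + 8.899940 + 0.858645) = 6.31·10.173917 = 64.197418 m
RSL: p² = d² − 2 + 2cos(α−β) − 2d(sin α + sin β) = 123.199850; p = √p² = 11.099543; φ = atan2(cos α + cos β, d − sin α − sin β) − atan2(2, p) = -0.034430 rad; t = (α − φ) mod 2π = 5.945153 rad, q = (β − φ) mod 2π = 5.501839 rad → L = 6.31·(5.945153 + 11.099543 + 5.501839) = 6.31·22.546535 = 142.268638 m
RLR: c = (6 − d² + 2cos(α−β) + 2d(sin α − sin β))/8 = -10.781668, |c| > 1 → infeasible
LRL: c = (6 − d² + 2cos(α−β) − 2d(sin α − sin β))/8 = -12.616094, |c| > 1 → infeasible
Shortest: LSR with L = 64.197418 m ≈ 64.1974 m
Convert LSR to answer units (arcs ×180/π): t = 0.415332·180/π = 23.7968°, p = ρ·p = 6.31·8.899940 = 56.1586 m, q = 0.858645·180/π = 49.1968°, L = 64.1974 m.

LSR: t = 23.7968°, p = 56.1586 m, q = 49.1968°, L = 64.1974 m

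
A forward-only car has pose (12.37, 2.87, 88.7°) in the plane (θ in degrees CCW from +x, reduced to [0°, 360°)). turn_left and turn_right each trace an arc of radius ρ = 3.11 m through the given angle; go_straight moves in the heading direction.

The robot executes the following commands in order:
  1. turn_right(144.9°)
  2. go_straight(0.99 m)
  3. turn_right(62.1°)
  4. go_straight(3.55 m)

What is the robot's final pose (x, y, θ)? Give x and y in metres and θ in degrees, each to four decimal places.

set_pose: (x, y, θ) = (12.3700, 2.8700, 88.7000°), ρ = 3.11
turn_right(144.9°): centre at ρ to the right, rotate −144.9° → (18.0636, 4.5295, -56.2000° ≡ 303.8000°)
go_straight(0.99): x += 0.99·cos θ, y += 0.99·sin θ → (18.6143, 3.7068, 303.8000°)
turn_right(62.1°): centre at ρ to the right, rotate −62.1° → (18.7682, 0.5024, 241.7000°)
go_straight(3.55): x += 3.55·cos θ, y += 3.55·sin θ → (17.0852, -2.6233, 241.7000°)

(17.0852, -2.6233, 241.7000°)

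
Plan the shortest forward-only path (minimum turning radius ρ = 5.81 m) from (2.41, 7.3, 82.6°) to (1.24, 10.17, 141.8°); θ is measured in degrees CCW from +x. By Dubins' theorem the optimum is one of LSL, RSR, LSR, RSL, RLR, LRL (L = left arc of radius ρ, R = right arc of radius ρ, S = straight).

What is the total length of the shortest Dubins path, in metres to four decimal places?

Let ψ = atan2(Δy, Δx) = atan2(2.87, -1.17) = 112.1790° be the start→goal bearing.
Normalize: d = |goal − start| / ρ = 3.099323/5.81 = 0.533446, α = (θ_start − ψ) mod 360° = 330.4210° = 5.766934 rad, β = (θ_goal − ψ) mod 360° = 29.6210° = 0.516983 rad.
Common terms: sin α = -0.493624, cos α = 0.869676, sin β = 0.494260, cos β = 0.869314, cos(α−β) = 0.512043, d² = 0.284565. Work in radians in the unit-radius frame; every candidate has L = ρ·(t + p + q).
LSL: p² = 2 + d² − 2cos(α−β) + 2d(sin α − sin β) = 0.206514; p = √p² = 0.454438; φ = atan2(cos β − cos α, d + sin α − sin β) = -3.140797 rad; t = (φ − α) mod 2π = 3.658640 rad, q = (β − φ) mod 2π = 3.657780 rad → L = 5.81·(3.658640 + 0.454438 + 3.657780) = 5.81·7.770858 = 45.148684 m
RSR: p² = 2 + d² − 2cos(α−β) + 2d(sin β − sin α) = 2.314445; p = √p² = 1.521330; φ = atan2(cos α − cos β, d − sin α + sin β) = 0.000238 rad; t = (α − φ) mod 2π = 5.766696 rad, q = (φ − β) mod 2π = 5.766439 rad → L = 5.81·(5.766696 + 1.521330 + 5.766439) = 5.81·13.054466 = 75.846445 m
LSR: p² = d² − 2 + 2cos(α−β) + 2d(sin α + sin β) = -0.690670 < 0 → infeasible
RSL: p² = d² − 2 + 2cos(α−β) − 2d(sin α + sin β) = -0.692029 < 0 → infeasible
RLR: c = (6 − d² + 2cos(α−β) + 2d(sin α − sin β))/8 = 0.710694; p = 2π − arccos c = 5.502874 rad; φ = atan2(cos α − cos β, d − sin α + sin β) = 0.000238 rad; t = (α − φ + p/2) mod 2π = 2.234948 rad, q = (α − β − t + p) mod 2π = 2.234691 rad → L = 5.81·(2.234948 + 5.502874 + 2.234691) = 5.81·9.972513 = 57.940298 m
LRL: c = (6 − d² + 2cos(α−β) − 2d(sin α − sin β))/8 = 0.974186; p = 2π − arccos c = 6.055475 rad; φ = atan2(cos β − cos α, d + sin α − sin β) = -3.140797 rad; t = (φ − α + p/2) mod 2π = 0.403192 rad, q = (β − α − t + p) mod 2π = 0.402333 rad → L = 5.81·(0.403192 + 6.055475 + 0.402333) = 5.81·6.860999 = 39.862406 m
Shortest: LRL with L = 39.862406 m ≈ 39.8624 m

39.8624 m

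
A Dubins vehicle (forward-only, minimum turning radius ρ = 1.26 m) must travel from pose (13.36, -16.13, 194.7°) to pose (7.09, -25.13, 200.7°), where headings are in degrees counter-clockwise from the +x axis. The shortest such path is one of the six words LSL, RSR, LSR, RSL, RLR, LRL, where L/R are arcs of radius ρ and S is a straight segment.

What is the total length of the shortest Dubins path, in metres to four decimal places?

11.1000 m

Let ψ = atan2(Δy, Δx) = atan2(-9.00, -6.27) = -124.8636° be the start→goal bearing.
Normalize: d = |goal − start| / ρ = 10.968724/1.26 = 8.705336, α = (θ_start − ψ) mod 360° = 319.5636° = 5.577438 rad, β = (θ_goal − ψ) mod 360° = 325.5636° = 5.682157 rad.
Common terms: sin α = -0.648603, cos α = 0.761127, sin β = -0.565490, cos β = 0.824755, cos(α−β) = 0.994522, d² = 75.782880. Work in radians in the unit-radius frame; every candidate has L = ρ·(t + p + q).
LSL: p² = 2 + d² − 2cos(α−β) + 2d(sin α − sin β) = 74.346791; p = √p² = 8.622459; φ = atan2(cos β − cos α, d + sin α − sin β) = 0.007379 rad; t = (φ − α) mod 2π = 0.713127 rad, q = (β − φ) mod 2π = 5.674778 rad → L = 1.26·(0.713127 + 8.622459 + 5.674778) = 1.26·15.010364 = 18.913058 m
RSR: p² = 2 + d² − 2cos(α−β) + 2d(sin β − sin α) = 77.240881; p = √p² = 8.788679; φ = atan2(cos α − cos β, d − sin α + sin β) = -0.007240 rad; t = (α − φ) mod 2π = 5.584678 rad, q = (φ − β) mod 2π = 0.593788 rad → L = 1.26·(5.584678 + 8.788679 + 0.593788) = 1.26·14.967145 = 18.858602 m
LSR: p² = d² − 2 + 2cos(α−β) + 2d(sin α + sin β) = 54.633739; p = √p² = 7.391464; φ = atan2(−cos α − cos β, d + sin α + sin β) − atan2(−2, p) = 0.055637 rad; t = (φ − α) mod 2π = 0.761384 rad, q = (φ − β) mod 2π = 0.656664 rad → L = 1.26·(0.761384 + 7.391464 + 0.656664) = 1.26·8.809513 = 11.099986 m
RSL: p² = d² − 2 + 2cos(α−β) − 2d(sin α + sin β) = 96.910108; p = √p² = 9.844293; φ = atan2(cos α + cos β, d − sin α − sin β) − atan2(2, p) = -0.041901 rad; t = (α − φ) mod 2π = 5.619338 rad, q = (β − φ) mod 2π = 5.724058 rad → L = 1.26·(5.619338 + 9.844293 + 5.724058) = 1.26·21.187690 = 26.696489 m
RLR: c = (6 − d² + 2cos(α−β) + 2d(sin α − sin β))/8 = -8.655110, |c| > 1 → infeasible
LRL: c = (6 − d² + 2cos(α−β) − 2d(sin α − sin β))/8 = -8.293349, |c| > 1 → infeasible
Shortest: LSR with L = 11.099986 m ≈ 11.1000 m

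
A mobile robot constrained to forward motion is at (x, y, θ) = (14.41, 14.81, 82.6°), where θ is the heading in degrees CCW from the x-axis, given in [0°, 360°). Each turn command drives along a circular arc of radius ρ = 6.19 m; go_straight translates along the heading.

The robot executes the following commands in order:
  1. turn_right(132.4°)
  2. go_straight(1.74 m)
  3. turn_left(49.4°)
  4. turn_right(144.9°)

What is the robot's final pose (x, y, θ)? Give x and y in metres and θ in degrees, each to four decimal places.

set_pose: (x, y, θ) = (14.4100, 14.8100, 82.6000°), ρ = 6.19
turn_right(132.4°): centre at ρ to the right, rotate −132.4° → (25.2763, 18.0081, -49.8000° ≡ 310.2000°)
go_straight(1.74): x += 1.74·cos θ, y += 1.74·sin θ → (26.3994, 16.6791, 310.2000°)
turn_left(49.4°): centre at ρ to the left, rotate +49.4° → (31.0841, 14.4847, 359.6000°)
turn_right(144.9°): centre at ρ to the right, rotate −144.9° → (34.5647, 3.2057, 214.7000°)

(34.5647, 3.2057, 214.7000°)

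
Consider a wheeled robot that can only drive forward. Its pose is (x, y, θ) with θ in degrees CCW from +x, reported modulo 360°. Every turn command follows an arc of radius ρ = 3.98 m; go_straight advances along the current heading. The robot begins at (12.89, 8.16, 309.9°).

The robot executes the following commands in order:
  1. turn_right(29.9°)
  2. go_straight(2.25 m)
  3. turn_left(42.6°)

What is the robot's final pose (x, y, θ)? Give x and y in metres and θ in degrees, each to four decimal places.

(15.6491, 1.6117, 322.6000°)

set_pose: (x, y, θ) = (12.8900, 8.1600, 309.9000°), ρ = 3.98
turn_right(29.9°): centre at ρ to the right, rotate −29.9° → (13.7562, 6.2982, 280.0000°)
go_straight(2.25): x += 2.25·cos θ, y += 2.25·sin θ → (14.1469, 4.0823, 280.0000°)
turn_left(42.6°): centre at ρ to the left, rotate +42.6° → (15.6491, 1.6117, 322.6000°)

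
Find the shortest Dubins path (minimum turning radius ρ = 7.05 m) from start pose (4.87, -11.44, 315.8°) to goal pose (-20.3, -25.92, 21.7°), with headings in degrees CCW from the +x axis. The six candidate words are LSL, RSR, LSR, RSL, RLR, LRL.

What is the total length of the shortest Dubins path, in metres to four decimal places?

59.9932 m

Let ψ = atan2(Δy, Δx) = atan2(-14.48, -25.17) = -150.0887° be the start→goal bearing.
Normalize: d = |goal − start| / ρ = 29.037894/7.05 = 4.118850, α = (θ_start − ψ) mod 360° = 105.8887° = 1.848106 rad, β = (θ_goal − ψ) mod 360° = 171.7887° = 2.998278 rad.
Common terms: sin α = 0.961795, cos α = -0.273769, sin β = 0.142824, cos β = -0.989748, cos(α−β) = 0.408330, d² = 16.964927. Work in radians in the unit-radius frame; every candidate has L = ρ·(t + p + q).
LSL: p² = 2 + d² − 2cos(α−β) + 2d(sin α − sin β) = 24.894705; p = √p² = 4.989459; φ = atan2(cos β − cos α, d + sin α − sin β) = -0.143995 rad; t = (φ − α) mod 2π = 4.291084 rad, q = (β − φ) mod 2π = 3.142274 rad → L = 7.05·(4.291084 + 4.989459 + 3.142274) = 7.05·12.422817 = 87.580858 m
RSR: p² = 2 + d² − 2cos(α−β) + 2d(sin β − sin α) = 11.401827; p = √p² = 3.376659; φ = atan2(cos α − cos β, d − sin α + sin β) = 0.213659 rad; t = (α − φ) mod 2π = 1.634447 rad, q = (φ − β) mod 2π = 3.498566 rad → L = 7.05·(1.634447 + 3.376659 + 3.498566) = 7.05·8.509673 = 59.993191 m
LSR: p² = d² − 2 + 2cos(α−β) + 2d(sin α + sin β) = 24.881113; p = √p² = 4.988097; φ = atan2(−cos α − cos β, d + sin α + sin β) − atan2(−2, p) = 0.618662 rad; t = (φ − α) mod 2π = 5.053741 rad, q = (φ − β) mod 2π = 3.903569 rad → L = 7.05·(5.053741 + 4.988097 + 3.903569) = 7.05·13.945408 = 98.315126 m
RSL: p² = d² − 2 + 2cos(α−β) − 2d(sin α + sin β) = 6.682063; p = √p² = 2.584969; φ = atan2(cos α + cos β, d − sin α − sin β) − atan2(2, p) = -1.055434 rad; t = (α − φ) mod 2π = 2.903540 rad, q = (β − φ) mod 2π = 4.053712 rad → L = 7.05·(2.903540 + 2.584969 + 4.053712) = 7.05·9.542221 = 67.272661 m
RLR: c = (6 − d² + 2cos(α−β) + 2d(sin α − sin β))/8 = -0.425228; p = 2π − arccos c = 4.273175 rad; φ = atan2(cos α − cos β, d − sin α + sin β) = 0.213659 rad; t = (α − φ + p/2) mod 2π = 3.771034 rad, q = (α − β − t + p) mod 2π = 5.635154 rad → L = 7.05·(3.771034 + 4.273175 + 5.635154) = 7.05·13.679363 = 96.439508 m
LRL: c = (6 − d² + 2cos(α−β) − 2d(sin α − sin β))/8 = -2.111838, |c| > 1 → infeasible
Shortest: RSR with L = 59.993191 m ≈ 59.9932 m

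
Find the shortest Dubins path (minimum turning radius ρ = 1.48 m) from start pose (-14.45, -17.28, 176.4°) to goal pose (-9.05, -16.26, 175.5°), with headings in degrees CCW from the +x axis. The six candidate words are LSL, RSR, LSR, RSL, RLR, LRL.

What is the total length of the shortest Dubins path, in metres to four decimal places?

Let ψ = atan2(Δy, Δx) = atan2(1.02, 5.40) = 10.6965° be the start→goal bearing.
Normalize: d = |goal − start| / ρ = 5.495489/1.48 = 3.713168, α = (θ_start − ψ) mod 360° = 165.7035° = 2.892071 rad, β = (θ_goal − ψ) mod 360° = 164.8035° = 2.876364 rad.
Common terms: sin α = 0.246940, cos α = -0.969031, sin β = 0.262130, cos β = -0.965032, cos(α−β) = 0.999877, d² = 13.787619. Work in radians in the unit-radius frame; every candidate has L = ρ·(t + p + q).
LSL: p² = 2 + d² − 2cos(α−β) + 2d(sin α − sin β) = 13.675056; p = √p² = 3.697980; φ = atan2(cos β − cos α, d + sin α − sin β) = 0.001081 rad; t = (φ − α) mod 2π = 3.392195 rad, q = (β − φ) mod 2π = 2.875282 rad → L = 1.48·(3.392195 + 3.697980 + 2.875282) = 1.48·9.965457 = 14.748877 m
RSR: p² = 2 + d² − 2cos(α−β) + 2d(sin β − sin α) = 13.900675; p = √p² = 3.728361; φ = atan2(cos α − cos β, d − sin α + sin β) = -0.001072 rad; t = (α − φ) mod 2π = 2.893144 rad, q = (φ − β) mod 2π = 3.405749 rad → L = 1.48·(2.893144 + 3.728361 + 3.405749) = 1.48·10.027254 = 14.840336 m
LSR: p² = d² − 2 + 2cos(α−β) + 2d(sin α + sin β) = 17.567900; p = √p² = 4.191408; φ = atan2(−cos α − cos β, d + sin α + sin β) − atan2(−2, p) = 0.874756 rad; t = (φ − α) mod 2π = 4.265870 rad, q = (φ − β) mod 2π = 4.281578 rad → L = 1.48·(4.265870 + 4.191408 + 4.281578) = 1.48·12.738855 = 18.853506 m
RSL: p² = d² − 2 + 2cos(α−β) − 2d(sin α + sin β) = 10.006844; p = √p² = 3.163360; φ = atan2(cos α + cos β, d − sin α − sin β) − atan2(2, p) = -1.106866 rad; t = (α − φ) mod 2π = 3.998938 rad, q = (β − φ) mod 2π = 3.983230 rad → L = 1.48·(3.998938 + 3.163360 + 3.983230) = 1.48·11.145527 = 16.495381 m
RLR: c = (6 − d² + 2cos(α−β) + 2d(sin α − sin β))/8 = -0.737584; p = 2π − arccos c = 3.882903 rad; φ = atan2(cos α − cos β, d − sin α + sin β) = -0.001072 rad; t = (α − φ + p/2) mod 2π = 4.834595 rad, q = (α − β − t + p) mod 2π = 5.347201 rad → L = 1.48·(4.834595 + 3.882903 + 5.347201) = 1.48·14.064699 = 20.815755 m
LRL: c = (6 − d² + 2cos(α−β) − 2d(sin α − sin β))/8 = -0.709382; p = 2π − arccos c = 3.923768 rad; φ = atan2(cos β − cos α, d + sin α − sin β) = 0.001081 rad; t = (φ − α + p/2) mod 2π = 5.354079 rad, q = (β − α − t + p) mod 2π = 4.837166 rad → L = 1.48·(5.354079 + 3.923768 + 4.837166) = 1.48·14.115013 = 20.890219 m
Shortest: LSL with L = 14.748877 m ≈ 14.7489 m

14.7489 m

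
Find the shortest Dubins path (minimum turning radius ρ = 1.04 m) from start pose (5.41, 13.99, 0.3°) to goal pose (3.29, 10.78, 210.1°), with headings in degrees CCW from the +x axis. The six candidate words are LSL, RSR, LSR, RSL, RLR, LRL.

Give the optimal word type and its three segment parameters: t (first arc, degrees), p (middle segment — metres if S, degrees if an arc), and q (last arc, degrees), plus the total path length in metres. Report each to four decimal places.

RSL: t = 154.7949°, p = 2.7694 m, q = 4.5949°, L = 5.6625 m

Let ψ = atan2(Δy, Δx) = atan2(-3.21, -2.12) = -123.4422° be the start→goal bearing.
Normalize: d = |goal − start| / ρ = 3.846882/1.04 = 3.698925, α = (θ_start − ψ) mod 360° = 123.7422° = 2.159709 rad, β = (θ_goal − ψ) mod 360° = 333.5422° = 5.821410 rad.
Common terms: sin α = 0.831545, cos α = -0.555457, sin β = -0.445538, cos β = 0.895263, cos(α−β) = -0.867765, d² = 13.682045. Work in radians in the unit-radius frame; every candidate has L = ρ·(t + p + q).
LSL: p² = 2 + d² − 2cos(α−β) + 2d(sin α − sin β) = 26.865247; p = √p² = 5.183170; φ = atan2(cos β − cos α, d + sin α − sin β) = 0.283680 rad; t = (φ − α) mod 2π = 4.407156 rad, q = (β − φ) mod 2π = 5.537730 rad → L = 1.04·(4.407156 + 5.183170 + 5.537730) = 1.04·15.128056 = 15.733178 m
RSR: p² = 2 + d² − 2cos(α−β) + 2d(sin β − sin α) = 7.969905; p = √p² = 2.823102; φ = atan2(cos α − cos β, d − sin α + sin β) = -0.539695 rad; t = (α − φ) mod 2π = 2.699404 rad, q = (φ − β) mod 2π = 6.205266 rad → L = 1.04·(2.699404 + 2.823102 + 6.205266) = 1.04·11.727772 = 12.196883 m
LSR: p² = d² − 2 + 2cos(α−β) + 2d(sin α + sin β) = 12.802134; p = √p² = 3.578007; φ = atan2(−cos α − cos β, d + sin α + sin β) − atan2(−2, p) = 0.426710 rad; t = (φ − α) mod 2π = 4.550186 rad, q = (φ − β) mod 2π = 0.888486 rad → L = 1.04·(4.550186 + 3.578007 + 0.888486) = 1.04·9.016679 = 9.377346 m
RSL: p² = d² − 2 + 2cos(α−β) − 2d(sin α + sin β) = 7.090894; p = √p² = 2.662873; φ = atan2(cos α + cos β, d − sin α − sin β) − atan2(2, p) = -0.541972 rad; t = (α − φ) mod 2π = 2.701681 rad, q = (β − φ) mod 2π = 0.080197 rad → L = 1.04·(2.701681 + 2.662873 + 0.080197) = 1.04·5.444751 = 5.662541 m
RLR: c = (6 − d² + 2cos(α−β) + 2d(sin α − sin β))/8 = 0.003762; p = 2π − arccos c = 4.716151 rad; φ = atan2(cos α − cos β, d − sin α + sin β) = -0.539695 rad; t = (α − φ + p/2) mod 2π = 5.057480 rad, q = (α − β − t + p) mod 2π = 2.280156 rad → L = 1.04·(5.057480 + 4.716151 + 2.280156) = 1.04·12.053786 = 12.535938 m
LRL: c = (6 − d² + 2cos(α−β) − 2d(sin α − sin β))/8 = -2.358156, |c| > 1 → infeasible
Shortest: RSL with L = 5.662541 m ≈ 5.6625 m
Convert RSL to answer units (arcs ×180/π): t = 2.701681·180/π = 154.7949°, p = ρ·p = 1.04·2.662873 = 2.7694 m, q = 0.080197·180/π = 4.5949°, L = 5.6625 m.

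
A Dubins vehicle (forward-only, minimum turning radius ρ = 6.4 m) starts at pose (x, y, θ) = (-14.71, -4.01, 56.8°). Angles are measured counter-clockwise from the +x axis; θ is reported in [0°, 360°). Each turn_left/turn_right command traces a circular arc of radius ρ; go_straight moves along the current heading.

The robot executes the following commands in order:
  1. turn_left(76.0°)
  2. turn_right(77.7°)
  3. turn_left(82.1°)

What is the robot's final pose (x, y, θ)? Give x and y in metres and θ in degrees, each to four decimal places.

(-16.8231, 20.2106, 137.2000°)

set_pose: (x, y, θ) = (-14.7100, -4.0100, 56.8000°), ρ = 6.4
turn_left(76.0°): centre at ρ to the left, rotate +76.0° → (-15.3694, 3.8428, 132.8000°)
turn_right(77.7°): centre at ρ to the right, rotate −77.7° → (-15.9225, 11.8530, 55.1000°)
turn_left(82.1°): centre at ρ to the left, rotate +82.1° → (-16.8231, 20.2106, 137.2000°)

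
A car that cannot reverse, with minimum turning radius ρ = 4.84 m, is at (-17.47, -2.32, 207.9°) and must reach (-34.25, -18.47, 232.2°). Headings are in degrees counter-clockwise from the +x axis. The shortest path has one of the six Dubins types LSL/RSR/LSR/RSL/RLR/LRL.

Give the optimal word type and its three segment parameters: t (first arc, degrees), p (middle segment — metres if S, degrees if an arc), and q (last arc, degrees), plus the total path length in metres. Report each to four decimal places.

Let ψ = atan2(Δy, Δx) = atan2(-16.15, -16.78) = -136.0960° be the start→goal bearing.
Normalize: d = |goal − start| / ρ = 23.289287/4.84 = 4.811836, α = (θ_start − ψ) mod 360° = 343.9960° = 6.003863 rad, β = (θ_goal − ψ) mod 360° = 8.2960° = 0.144793 rad.
Common terms: sin α = -0.275704, cos α = 0.961243, sin β = 0.144287, cos β = 0.989536, cos(α−β) = 0.911403, d² = 23.153768. Work in radians in the unit-radius frame; every candidate has L = ρ·(t + p + q).
LSL: p² = 2 + d² − 2cos(α−β) + 2d(sin α − sin β) = 19.289100; p = √p² = 4.391936; φ = atan2(cos β − cos α, d + sin α − sin β) = 0.006442 rad; t = (φ − α) mod 2π = 0.285764 rad, q = (β − φ) mod 2π = 0.138351 rad → L = 4.84·(0.285764 + 4.391936 + 0.138351) = 4.84·4.816051 = 23.309686 m
RSR: p² = 2 + d² − 2cos(α−β) + 2d(sin β − sin α) = 27.372823; p = √p² = 5.231904; φ = atan2(cos α − cos β, d − sin α + sin β) = -0.005408 rad; t = (α − φ) mod 2π = 6.009271 rad, q = (φ − β) mod 2π = 6.132985 rad → L = 4.84·(6.009271 + 5.231904 + 6.132985) = 4.84·17.374160 = 84.090934 m
LSR: p² = d² − 2 + 2cos(α−β) + 2d(sin α + sin β) = 21.711863; p = √p² = 4.659599; φ = atan2(−cos α − cos β, d + sin α + sin β) − atan2(−2, p) = 0.010540 rad; t = (φ − α) mod 2π = 0.289862 rad, q = (φ − β) mod 2π = 6.148932 rad → L = 4.84·(0.289862 + 4.659599 + 6.148932) = 4.84·11.098393 = 53.716224 m
RSL: p² = d² − 2 + 2cos(α−β) − 2d(sin α + sin β) = 24.241285; p = √p² = 4.923544; φ = atan2(cos α + cos β, d − sin α − sin β) − atan2(2, p) = -0.009977 rad; t = (α − φ) mod 2π = 6.013840 rad, q = (β − φ) mod 2π = 0.154770 rad → L = 4.84·(6.013840 + 4.923544 + 0.154770) = 4.84·11.092154 = 53.686027 m
RLR: c = (6 − d² + 2cos(α−β) + 2d(sin α − sin β))/8 = -2.421603, |c| > 1 → infeasible
LRL: c = (6 − d² + 2cos(α−β) − 2d(sin α − sin β))/8 = -1.411137, |c| > 1 → infeasible
Shortest: LSL with L = 23.309686 m ≈ 23.3097 m
Convert LSL to answer units (arcs ×180/π): t = 0.285764·180/π = 16.3731°, p = ρ·p = 4.84·4.391936 = 21.2570 m, q = 0.138351·180/π = 7.9269°, L = 23.3097 m.

LSL: t = 16.3731°, p = 21.2570 m, q = 7.9269°, L = 23.3097 m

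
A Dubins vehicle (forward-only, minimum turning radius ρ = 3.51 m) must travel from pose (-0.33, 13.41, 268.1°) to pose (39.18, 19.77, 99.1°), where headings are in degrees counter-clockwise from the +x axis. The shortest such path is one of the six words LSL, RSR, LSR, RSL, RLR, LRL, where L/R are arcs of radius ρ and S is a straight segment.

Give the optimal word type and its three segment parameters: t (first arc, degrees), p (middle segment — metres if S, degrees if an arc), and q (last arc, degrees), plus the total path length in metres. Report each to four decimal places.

LSL: t = 102.2144°, p = 33.0705 m, q = 88.7856°, L = 44.7714 m

Let ψ = atan2(Δy, Δx) = atan2(6.36, 39.51) = 9.1446° be the start→goal bearing.
Normalize: d = |goal − start| / ρ = 40.018617/3.51 = 11.401315, α = (θ_start − ψ) mod 360° = 258.9554° = 4.519625 rad, β = (θ_goal − ψ) mod 360° = 89.9554° = 1.570019 rad.
Common terms: sin α = -0.981478, cos α = -0.191572, sin β = 1.000000, cos β = 0.000778, cos(α−β) = -0.981627, d² = 129.989992. Work in radians in the unit-radius frame; every candidate has L = ρ·(t + p + q).
LSL: p² = 2 + d² − 2cos(α−β) + 2d(sin α − sin β) = 88.770331; p = √p² = 9.421801; φ = atan2(cos β − cos α, d + sin α − sin β) = 0.020417 rad; t = (φ − α) mod 2π = 1.783977 rad, q = (β − φ) mod 2π = 1.549602 rad → L = 3.51·(1.783977 + 9.421801 + 1.549602) = 3.51·12.755380 = 44.771383 m
RSR: p² = 2 + d² − 2cos(α−β) + 2d(sin β − sin α) = 179.136161; p = √p² = 13.384176; φ = atan2(cos α − cos β, d − sin α + sin β) = -0.014372 rad; t = (α − φ) mod 2π = 4.533997 rad, q = (φ − β) mod 2π = 4.698795 rad → L = 3.51·(4.533997 + 13.384176 + 4.698795) = 3.51·22.616968 = 79.385556 m
LSR: p² = d² − 2 + 2cos(α−β) + 2d(sin α + sin β) = 126.449070; p = √p² = 11.244958; φ = atan2(−cos α − cos β, d + sin α + sin β) − atan2(−2, p) = 0.192723 rad; t = (φ − α) mod 2π = 1.956283 rad, q = (φ − β) mod 2π = 4.905889 rad → L = 3.51·(1.956283 + 11.244958 + 4.905889) = 3.51·18.107130 = 63.556026 m
RSL: p² = d² − 2 + 2cos(α−β) − 2d(sin α + sin β) = 125.604405; p = √p² = 11.207337; φ = atan2(cos α + cos β, d − sin α − sin β) − atan2(2, p) = -0.193356 rad; t = (α − φ) mod 2π = 4.712981 rad, q = (β − φ) mod 2π = 1.763374 rad → L = 3.51·(4.712981 + 11.207337 + 1.763374) = 3.51·17.683692 = 62.069759 m
RLR: c = (6 − d² + 2cos(α−β) + 2d(sin α − sin β))/8 = -21.392020, |c| > 1 → infeasible
LRL: c = (6 − d² + 2cos(α−β) − 2d(sin α − sin β))/8 = -10.096291, |c| > 1 → infeasible
Shortest: LSL with L = 44.771383 m ≈ 44.7714 m
Convert LSL to answer units (arcs ×180/π): t = 1.783977·180/π = 102.2144°, p = ρ·p = 3.51·9.421801 = 33.0705 m, q = 1.549602·180/π = 88.7856°, L = 44.7714 m.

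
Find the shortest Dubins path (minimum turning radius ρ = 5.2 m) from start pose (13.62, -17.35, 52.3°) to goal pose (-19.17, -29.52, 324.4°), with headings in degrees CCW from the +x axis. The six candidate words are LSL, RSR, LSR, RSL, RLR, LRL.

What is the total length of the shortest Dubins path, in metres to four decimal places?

52.6511 m

Let ψ = atan2(Δy, Δx) = atan2(-12.17, -32.79) = -159.6376° be the start→goal bearing.
Normalize: d = |goal − start| / ρ = 34.975606/5.2 = 6.726078, α = (θ_start − ψ) mod 360° = 211.9376° = 3.699009 rad, β = (θ_goal − ψ) mod 360° = 124.0376° = 2.164865 rad.
Common terms: sin α = -0.528995, cos α = -0.848625, sin β = 0.828670, cos β = -0.559737, cos(α−β) = 0.036644, d² = 45.240126. Work in radians in the unit-radius frame; every candidate has L = ρ·(t + p + q).
LSL: p² = 2 + d² − 2cos(α−β) + 2d(sin α − sin β) = 28.903306; p = √p² = 5.376179; φ = atan2(cos β − cos α, d + sin α − sin β) = 0.053761 rad; t = (φ − α) mod 2π = 2.637937 rad, q = (β − φ) mod 2π = 2.111104 rad → L = 5.2·(2.637937 + 5.376179 + 2.111104) = 5.2·10.125220 = 52.651146 m
RSR: p² = 2 + d² − 2cos(α−β) + 2d(sin β − sin α) = 65.430371; p = √p² = 8.088904; φ = atan2(cos α − cos β, d − sin α + sin β) = -0.035722 rad; t = (α − φ) mod 2π = 3.734731 rad, q = (φ − β) mod 2π = 4.082599 rad → L = 5.2·(3.734731 + 8.088904 + 4.082599) = 5.2·15.906234 = 82.712416 m
LSR: p² = d² − 2 + 2cos(α−β) + 2d(sin α + sin β) = 47.344687; p = √p² = 6.880748; φ = atan2(−cos α − cos β, d + sin α + sin β) − atan2(−2, p) = 0.480707 rad; t = (φ − α) mod 2π = 3.064883 rad, q = (φ − β) mod 2π = 4.599027 rad → L = 5.2·(3.064883 + 6.880748 + 4.599027) = 5.2·14.544658 = 75.632222 m
RSL: p² = d² − 2 + 2cos(α−β) − 2d(sin α + sin β) = 39.282139; p = √p² = 6.267546; φ = atan2(cos α + cos β, d − sin α − sin β) − atan2(2, p) = -0.524632 rad; t = (α − φ) mod 2π = 4.223641 rad, q = (β − φ) mod 2π = 2.689496 rad → L = 5.2·(4.223641 + 6.267546 + 2.689496) = 5.2·13.180684 = 68.539555 m
RLR: c = (6 − d² + 2cos(α−β) + 2d(sin α − sin β))/8 = -7.178796, |c| > 1 → infeasible
LRL: c = (6 − d² + 2cos(α−β) − 2d(sin α − sin β))/8 = -2.612913, |c| > 1 → infeasible
Shortest: LSL with L = 52.651146 m ≈ 52.6511 m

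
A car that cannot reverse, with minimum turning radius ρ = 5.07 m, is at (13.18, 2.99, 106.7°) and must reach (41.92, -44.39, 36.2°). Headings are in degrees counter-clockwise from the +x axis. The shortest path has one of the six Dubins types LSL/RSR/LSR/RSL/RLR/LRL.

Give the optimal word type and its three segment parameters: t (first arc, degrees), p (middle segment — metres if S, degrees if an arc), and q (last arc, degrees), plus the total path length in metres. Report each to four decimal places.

Let ψ = atan2(Δy, Δx) = atan2(-47.38, 28.74) = -58.7596° be the start→goal bearing.
Normalize: d = |goal − start| / ρ = 55.415269/5.07 = 10.930033, α = (θ_start − ψ) mod 360° = 165.4596° = 2.887815 rad, β = (θ_goal − ψ) mod 360° = 94.9596° = 1.657358 rad.
Common terms: sin α = 0.251062, cos α = -0.967971, sin β = 0.996256, cos β = -0.086454, cos(α−β) = 0.333807, d² = 119.465627. Work in radians in the unit-radius frame; every candidate has L = ρ·(t + p + q).
LSL: p² = 2 + d² − 2cos(α−β) + 2d(sin α − sin β) = 104.508029; p = √p² = 10.222917; φ = atan2(cos β − cos α, d + sin α − sin β) = 0.086337 rad; t = (φ − α) mod 2π = 3.481707 rad, q = (β − φ) mod 2π = 1.571021 rad → L = 5.07·(3.481707 + 10.222917 + 1.571021) = 5.07·15.275645 = 77.447520 m
RSR: p² = 2 + d² − 2cos(α−β) + 2d(sin β − sin α) = 137.087997; p = √p² = 11.708458; φ = atan2(cos α − cos β, d − sin α + sin β) = -0.075360 rad; t = (α − φ) mod 2π = 2.963175 rad, q = (φ − β) mod 2π = 4.550467 rad → L = 5.07·(2.963175 + 11.708458 + 4.550467) = 5.07·19.222101 = 97.456051 m
LSR: p² = d² − 2 + 2cos(α−β) + 2d(sin α + sin β) = 145.399696; p = √p² = 12.058180; φ = atan2(−cos α − cos β, d + sin α + sin β) − atan2(−2, p) = 0.250740 rad; t = (φ − α) mod 2π = 3.646110 rad, q = (φ − β) mod 2π = 4.876567 rad → L = 5.07·(3.646110 + 12.058180 + 4.876567) = 5.07·20.580856 = 104.344942 m
RSL: p² = d² − 2 + 2cos(α−β) − 2d(sin α + sin β) = 90.866786; p = √p² = 9.532407; φ = atan2(cos α + cos β, d − sin α − sin β) − atan2(2, p) = -0.315281 rad; t = (α − φ) mod 2π = 3.203096 rad, q = (β − φ) mod 2π = 1.972639 rad → L = 5.07·(3.203096 + 9.532407 + 1.972639) = 5.07·14.708142 = 74.570282 m
RLR: c = (6 − d² + 2cos(α−β) + 2d(sin α − sin β))/8 = -16.136000, |c| > 1 → infeasible
LRL: c = (6 − d² + 2cos(α−β) − 2d(sin α − sin β))/8 = -12.063504, |c| > 1 → infeasible
Shortest: RSL with L = 74.570282 m ≈ 74.5703 m
Convert RSL to answer units (arcs ×180/π): t = 3.203096·180/π = 183.5239°, p = ρ·p = 5.07·9.532407 = 48.3293 m, q = 1.972639·180/π = 113.0239°, L = 74.5703 m.

RSL: t = 183.5239°, p = 48.3293 m, q = 113.0239°, L = 74.5703 m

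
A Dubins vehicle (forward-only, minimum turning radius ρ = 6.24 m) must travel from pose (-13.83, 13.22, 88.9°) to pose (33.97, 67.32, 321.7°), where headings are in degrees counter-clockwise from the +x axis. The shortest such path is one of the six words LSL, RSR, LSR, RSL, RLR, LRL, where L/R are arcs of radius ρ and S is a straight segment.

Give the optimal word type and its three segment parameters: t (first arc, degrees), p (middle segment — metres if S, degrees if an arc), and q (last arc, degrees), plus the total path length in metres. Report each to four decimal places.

Let ψ = atan2(Δy, Δx) = atan2(54.10, 47.80) = 48.5378° be the start→goal bearing.
Normalize: d = |goal − start| / ρ = 72.191759/6.24 = 11.569192, α = (θ_start − ψ) mod 360° = 40.3622° = 0.704453 rad, β = (θ_goal − ψ) mod 360° = 273.1622° = 4.767579 rad.
Common terms: sin α = 0.647617, cos α = 0.761966, sin β = -0.998477, cos β = 0.055162, cos(α−β) = -0.604599, d² = 133.846205. Work in radians in the unit-radius frame; every candidate has L = ρ·(t + p + q).
LSL: p² = 2 + d² − 2cos(α−β) + 2d(sin α − sin β) = 175.143368; p = √p² = 13.234174; φ = atan2(cos β − cos α, d + sin α − sin β) = -0.053433 rad; t = (φ − α) mod 2π = 5.525300 rad, q = (β − φ) mod 2π = 4.821012 rad → L = 6.24·(5.525300 + 13.234174 + 4.821012) = 6.24·23.580486 = 147.142233 m
RSR: p² = 2 + d² − 2cos(α−β) + 2d(sin β − sin α) = 98.967439; p = √p² = 9.948238; φ = atan2(cos α − cos β, d − sin α + sin β) = 0.071108 rad; t = (α − φ) mod 2π = 0.633345 rad, q = (φ − β) mod 2π = 1.586714 rad → L = 6.24·(0.633345 + 9.948238 + 1.586714) = 6.24·12.168297 = 75.930172 m
LSR: p² = d² − 2 + 2cos(α−β) + 2d(sin α + sin β) = 122.518664; p = √p² = 11.068815; φ = atan2(−cos α − cos β, d + sin α + sin β) − atan2(−2, p) = 0.106049 rad; t = (φ − α) mod 2π = 5.684781 rad, q = (φ − β) mod 2π = 1.621655 rad → L = 6.24·(5.684781 + 11.068815 + 1.621655) = 6.24·18.375251 = 114.661567 m
RSL: p² = d² − 2 + 2cos(α−β) − 2d(sin α + sin β) = 138.755350; p = √p² = 11.779446; φ = atan2(cos α + cos β, d − sin α − sin β) − atan2(2, p) = -0.099740 rad; t = (α − φ) mod 2π = 0.804193 rad, q = (β − φ) mod 2π = 4.867319 rad → L = 6.24·(0.804193 + 11.779446 + 4.867319) = 6.24·17.450958 = 108.893976 m
RLR: c = (6 − d² + 2cos(α−β) + 2d(sin α − sin β))/8 = -11.370930, |c| > 1 → infeasible
LRL: c = (6 − d² + 2cos(α−β) − 2d(sin α − sin β))/8 = -20.892921, |c| > 1 → infeasible
Shortest: RSR with L = 75.930172 m ≈ 75.9302 m
Convert RSR to answer units (arcs ×180/π): t = 0.633345·180/π = 36.2880°, p = ρ·p = 6.24·9.948238 = 62.0770 m, q = 1.586714·180/π = 90.9120°, L = 75.9302 m.

RSR: t = 36.2880°, p = 62.0770 m, q = 90.9120°, L = 75.9302 m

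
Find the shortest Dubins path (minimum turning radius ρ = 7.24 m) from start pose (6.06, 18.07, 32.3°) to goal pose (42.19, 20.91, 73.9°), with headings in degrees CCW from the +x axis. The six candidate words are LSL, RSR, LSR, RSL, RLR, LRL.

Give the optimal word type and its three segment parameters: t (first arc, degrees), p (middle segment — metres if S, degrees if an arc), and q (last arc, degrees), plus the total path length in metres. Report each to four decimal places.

RSL: t = 40.5376°, p = 23.4728 m, q = 82.1376°, L = 38.9742 m

Let ψ = atan2(Δy, Δx) = atan2(2.84, 36.13) = 4.4945° be the start→goal bearing.
Normalize: d = |goal − start| / ρ = 36.241447/7.24 = 5.005725, α = (θ_start − ψ) mod 360° = 27.8055° = 0.485298 rad, β = (θ_goal − ψ) mod 360° = 69.4055° = 1.211355 rad.
Common terms: sin α = 0.466472, cos α = 0.884536, sin β = 0.936093, cos β = 0.351752, cos(α−β) = 0.747798, d² = 25.057280. Work in radians in the unit-radius frame; every candidate has L = ρ·(t + p + q).
LSL: p² = 2 + d² − 2cos(α−β) + 2d(sin α − sin β) = 20.860090; p = √p² = 4.567285; φ = atan2(cos β − cos α, d + sin α − sin β) = -0.116919 rad; t = (φ − α) mod 2π = 5.680969 rad, q = (β − φ) mod 2π = 1.328273 rad → L = 7.24·(5.680969 + 4.567285 + 1.328273) = 7.24·11.576527 = 83.814056 m
RSR: p² = 2 + d² − 2cos(α−β) + 2d(sin β − sin α) = 30.263278; p = √p² = 5.501207; φ = atan2(cos α − cos β, d − sin α + sin β) = 0.097001 rad; t = (α − φ) mod 2π = 0.388297 rad, q = (φ − β) mod 2π = 5.168831 rad → L = 7.24·(0.388297 + 5.501207 + 5.168831) = 7.24·11.058335 = 80.062348 m
LSR: p² = d² − 2 + 2cos(α−β) + 2d(sin α + sin β) = 38.594585; p = √p² = 6.212454; φ = atan2(−cos α − cos β, d + sin α + sin β) − atan2(−2, p) = 0.120878 rad; t = (φ − α) mod 2π = 5.918765 rad, q = (φ − β) mod 2π = 5.192708 rad → L = 7.24·(5.918765 + 6.212454 + 5.192708) = 7.24·17.323927 = 125.425235 m
RSL: p² = d² − 2 + 2cos(α−β) − 2d(sin α + sin β) = 10.511168; p = √p² = 3.242093; φ = atan2(cos α + cos β, d − sin α − sin β) − atan2(2, p) = -0.222217 rad; t = (α − φ) mod 2π = 0.707515 rad, q = (β − φ) mod 2π = 1.433572 rad → L = 7.24·(0.707515 + 3.242093 + 1.433572) = 7.24·5.383180 = 38.974223 m
RLR: c = (6 − d² + 2cos(α−β) + 2d(sin α − sin β))/8 = -2.782910, |c| > 1 → infeasible
LRL: c = (6 − d² + 2cos(α−β) − 2d(sin α − sin β))/8 = -1.607511, |c| > 1 → infeasible
Shortest: RSL with L = 38.974223 m ≈ 38.9742 m
Convert RSL to answer units (arcs ×180/π): t = 0.707515·180/π = 40.5376°, p = ρ·p = 7.24·3.242093 = 23.4728 m, q = 1.433572·180/π = 82.1376°, L = 38.9742 m.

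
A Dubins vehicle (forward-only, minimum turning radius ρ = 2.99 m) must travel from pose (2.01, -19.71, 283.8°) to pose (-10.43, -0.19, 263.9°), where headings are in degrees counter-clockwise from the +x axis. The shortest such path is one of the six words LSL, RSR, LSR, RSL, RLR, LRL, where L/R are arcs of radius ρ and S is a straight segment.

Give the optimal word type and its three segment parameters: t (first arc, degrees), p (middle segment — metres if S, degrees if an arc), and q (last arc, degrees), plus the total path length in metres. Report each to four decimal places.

RSL: t = 192.1298°, p = 20.0983 m, q = 172.2298°, L = 39.1126 m

Let ψ = atan2(Δy, Δx) = atan2(19.52, -12.44) = 122.5092° be the start→goal bearing.
Normalize: d = |goal − start| / ρ = 23.147008/2.99 = 7.741474, α = (θ_start − ψ) mod 360° = 161.2908° = 2.815056 rad, β = (θ_goal − ψ) mod 360° = 141.3908° = 2.467736 rad.
Common terms: sin α = 0.320764, cos α = -0.947159, sin β = 0.624005, cos β = -0.781421, cos(α−β) = 0.940288, d² = 59.930426. Work in radians in the unit-radius frame; every candidate has L = ρ·(t + p + q).
LSL: p² = 2 + d² − 2cos(α−β) + 2d(sin α − sin β) = 55.354799; p = √p² = 7.440081; φ = atan2(cos β − cos α, d + sin α − sin β) = 0.022278 rad; t = (φ − α) mod 2π = 3.490407 rad, q = (β − φ) mod 2π = 2.445457 rad → L = 2.99·(3.490407 + 7.440081 + 2.445457) = 2.99·13.375945 = 39.994077 m
RSR: p² = 2 + d² − 2cos(α−β) + 2d(sin β − sin α) = 64.744901; p = √p² = 8.046422; φ = atan2(cos α − cos β, d − sin α + sin β) = -0.020599 rad; t = (α − φ) mod 2π = 2.835655 rad, q = (φ − β) mod 2π = 3.794850 rad → L = 2.99·(2.835655 + 8.046422 + 3.794850) = 2.99·14.676927 = 43.884013 m
LSR: p² = d² − 2 + 2cos(α−β) + 2d(sin α + sin β) = 74.438812; p = √p² = 8.627793; φ = atan2(−cos α − cos β, d + sin α + sin β) − atan2(−2, p) = 0.424222 rad; t = (φ − α) mod 2π = 3.892351 rad, q = (φ − β) mod 2π = 4.239671 rad → L = 2.99·(3.892351 + 8.627793 + 4.239671) = 2.99·16.759815 = 50.111847 m
RSL: p² = d² − 2 + 2cos(α−β) − 2d(sin α + sin β) = 45.183192; p = √p² = 6.721844; φ = atan2(cos α + cos β, d − sin α − sin β) − atan2(2, p) = -0.538242 rad; t = (α − φ) mod 2π = 3.353298 rad, q = (β − φ) mod 2π = 3.005978 rad → L = 2.99·(3.353298 + 6.721844 + 3.005978) = 2.99·13.081120 = 39.112550 m
RLR: c = (6 − d² + 2cos(α−β) + 2d(sin α − sin β))/8 = -7.093113, |c| > 1 → infeasible
LRL: c = (6 − d² + 2cos(α−β) − 2d(sin α − sin β))/8 = -5.919350, |c| > 1 → infeasible
Shortest: RSL with L = 39.112550 m ≈ 39.1126 m
Convert RSL to answer units (arcs ×180/π): t = 3.353298·180/π = 192.1298°, p = ρ·p = 2.99·6.721844 = 20.0983 m, q = 3.005978·180/π = 172.2298°, L = 39.1126 m.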